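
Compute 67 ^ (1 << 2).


67 ^ (1 << 2) = 67 ^ 4 = 71

71


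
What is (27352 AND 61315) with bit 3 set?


Step 1: 27352 & 61315 = 27264
Step 2: 27264 | (1 << 3) = 27264 | 8 = 27272

27272


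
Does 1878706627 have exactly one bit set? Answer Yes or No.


0b1101111111110101100100111000011. Multiple bits set => No

No


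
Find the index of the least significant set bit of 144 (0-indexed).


0b10010000. Lowest set bit at position 4

4


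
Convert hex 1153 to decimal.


1153 hex = 4435 decimal

4435


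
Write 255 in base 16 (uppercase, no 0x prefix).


255 = FF hex

FF


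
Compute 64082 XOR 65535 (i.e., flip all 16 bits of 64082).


64082 ^ 65535 = 1453

1453


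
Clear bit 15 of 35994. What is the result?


35994 & ~(1 << 15) = 3226

3226


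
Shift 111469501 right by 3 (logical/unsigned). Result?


0b110101001001110001110111101 >> 3 = 0b110101001001110001110111 = 13933687

13933687


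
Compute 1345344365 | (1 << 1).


1345344365 | (1 << 1) = 1345344365 | 2 = 1345344367

1345344367


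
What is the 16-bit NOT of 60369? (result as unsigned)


~0b1110101111010001 = 0b1010000101110 = 5166 (16-bit unsigned)

5166


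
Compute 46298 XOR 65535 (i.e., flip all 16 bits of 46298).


46298 ^ 65535 = 19237

19237


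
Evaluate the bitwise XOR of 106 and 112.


0b1101010 ^ 0b1110000 = 0b11010 = 26

26


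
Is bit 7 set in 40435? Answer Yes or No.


0b1001110111110011, bit 7 = 1. Yes

Yes


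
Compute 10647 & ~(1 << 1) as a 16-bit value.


10647 & ~(1 << 1) = 10645

10645


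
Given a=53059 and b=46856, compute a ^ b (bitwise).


53059 ^ 46856 = 30795

30795


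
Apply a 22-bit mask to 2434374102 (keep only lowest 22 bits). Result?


2434374102 & 4194303 = 1677782

1677782


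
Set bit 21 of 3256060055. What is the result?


3256060055 | (1 << 21) = 3256060055 | 2097152 = 3258157207

3258157207


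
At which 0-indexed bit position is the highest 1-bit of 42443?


0b1010010111001011. Highest set bit at position 15

15


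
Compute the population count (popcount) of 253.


0b11111101 has 7 set bits

7


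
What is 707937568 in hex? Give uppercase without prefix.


707937568 = 2A324520 hex

2A324520


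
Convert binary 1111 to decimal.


1111 in decimal = 15

15


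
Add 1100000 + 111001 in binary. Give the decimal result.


1100000 + 111001 = 10011001 = 153

153


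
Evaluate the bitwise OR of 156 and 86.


0b10011100 | 0b1010110 = 0b11011110 = 222

222


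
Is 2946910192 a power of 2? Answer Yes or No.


0b10101111101001100100011111110000. Multiple bits set => No

No


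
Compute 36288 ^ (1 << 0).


36288 ^ (1 << 0) = 36288 ^ 1 = 36289

36289


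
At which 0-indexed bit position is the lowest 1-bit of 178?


0b10110010. Lowest set bit at position 1

1


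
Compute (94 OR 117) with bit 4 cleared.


Step 1: 94 | 117 = 127
Step 2: 127 & ~(1 << 4) = 111

111


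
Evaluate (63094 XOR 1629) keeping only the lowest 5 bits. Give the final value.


Step 1: 63094 ^ 1629 = 61483
Step 2: 61483 & 31 = 11

11


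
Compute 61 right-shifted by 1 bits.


0b111101 >> 1 = 0b11110 = 30

30


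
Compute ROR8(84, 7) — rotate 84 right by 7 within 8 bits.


Rotate 0b1010100 right by 7 (8-bit) = 0b10101000 = 168

168


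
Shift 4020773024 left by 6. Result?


0b11101111101010000010000010100000 << 6 = 0b11101111101010000010000010100000000000 = 257329473536

257329473536


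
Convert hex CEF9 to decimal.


CEF9 hex = 52985 decimal

52985


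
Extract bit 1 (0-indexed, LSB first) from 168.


0b10101000, position 1 = 0

0


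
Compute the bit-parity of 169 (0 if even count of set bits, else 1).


0b10101001 has 4 ones => parity 0

0


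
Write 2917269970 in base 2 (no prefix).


2917269970 = 10101101111000100000000111010010 in binary

10101101111000100000000111010010


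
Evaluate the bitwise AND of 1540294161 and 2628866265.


0b1011011110011110000011000010001 & 0b10011100101100010101000011011001 = 0b11000100000010000000000010001 = 411107345

411107345


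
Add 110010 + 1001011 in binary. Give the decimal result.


110010 + 1001011 = 1111101 = 125

125


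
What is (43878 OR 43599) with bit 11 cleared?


Step 1: 43878 | 43599 = 43887
Step 2: 43887 & ~(1 << 11) = 41839

41839


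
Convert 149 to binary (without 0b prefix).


149 = 10010101 in binary

10010101


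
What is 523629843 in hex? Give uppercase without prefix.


523629843 = 1F35F513 hex

1F35F513


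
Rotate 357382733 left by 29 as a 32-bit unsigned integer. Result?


Rotate 0b10101010011010011101001001101 left by 29 (32-bit) = 0b10100010101010011010011101001001 = 2729027401

2729027401


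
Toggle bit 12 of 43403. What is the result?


43403 ^ (1 << 12) = 43403 ^ 4096 = 47499

47499


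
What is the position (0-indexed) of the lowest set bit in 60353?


0b1110101111000001. Lowest set bit at position 0

0


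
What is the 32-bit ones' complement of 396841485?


396841485 ^ 4294967295 = 3898125810

3898125810


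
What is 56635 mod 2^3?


56635 & 7 = 3

3


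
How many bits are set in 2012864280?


0b1110111111110011101111100011000 has 21 set bits

21


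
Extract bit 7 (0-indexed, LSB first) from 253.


0b11111101, position 7 = 1

1


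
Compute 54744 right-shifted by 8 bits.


0b1101010111011000 >> 8 = 0b11010101 = 213

213


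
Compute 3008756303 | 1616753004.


0b10110011010101011111101001001111 | 0b1100000010111011011000101101100 = 0b11110011010111011111101101101111 = 4083022703

4083022703


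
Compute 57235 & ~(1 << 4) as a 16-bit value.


57235 & ~(1 << 4) = 57219

57219


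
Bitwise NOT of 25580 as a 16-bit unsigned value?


~0b110001111101100 = 0b1001110000010011 = 39955 (16-bit unsigned)

39955


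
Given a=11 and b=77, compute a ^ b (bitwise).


11 ^ 77 = 70

70


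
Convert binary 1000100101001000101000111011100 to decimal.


1000100101001000101000111011100 in decimal = 1151619548

1151619548


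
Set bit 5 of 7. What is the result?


7 | (1 << 5) = 7 | 32 = 39

39


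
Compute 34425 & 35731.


0b1000011001111001 & 0b1000101110010011 = 0b1000001000010001 = 33297

33297


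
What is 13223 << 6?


0b11001110100111 << 6 = 0b11001110100111000000 = 846272

846272


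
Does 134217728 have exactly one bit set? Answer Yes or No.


0b1000000000000000000000000000. Only one bit set => Yes

Yes


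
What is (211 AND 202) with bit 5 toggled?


Step 1: 211 & 202 = 194
Step 2: 194 ^ (1 << 5) = 194 ^ 32 = 226

226


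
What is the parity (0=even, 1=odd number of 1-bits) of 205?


0b11001101 has 5 ones => parity 1

1


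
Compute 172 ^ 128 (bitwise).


0b10101100 ^ 0b10000000 = 0b101100 = 44

44


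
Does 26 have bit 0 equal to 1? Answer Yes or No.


0b11010, bit 0 = 0. No

No


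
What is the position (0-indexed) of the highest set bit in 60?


0b111100. Highest set bit at position 5

5


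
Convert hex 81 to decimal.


81 hex = 129 decimal

129


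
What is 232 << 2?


0b11101000 << 2 = 0b1110100000 = 928

928


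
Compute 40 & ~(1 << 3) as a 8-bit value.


40 & ~(1 << 3) = 32

32


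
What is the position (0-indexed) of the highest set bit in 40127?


0b1001110010111111. Highest set bit at position 15

15


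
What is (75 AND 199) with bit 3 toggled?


Step 1: 75 & 199 = 67
Step 2: 67 ^ (1 << 3) = 67 ^ 8 = 75

75


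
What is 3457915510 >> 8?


0b11001110000110111001101001110110 >> 8 = 0b110011100001101110011010 = 13507482

13507482


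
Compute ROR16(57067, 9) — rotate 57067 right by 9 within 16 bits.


Rotate 0b1101111011101011 right by 9 (16-bit) = 0b111010111101111 = 30191

30191


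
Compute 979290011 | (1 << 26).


979290011 | (1 << 26) = 979290011 | 67108864 = 1046398875

1046398875


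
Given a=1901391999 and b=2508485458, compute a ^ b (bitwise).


1901391999 ^ 2508485458 = 3838870317

3838870317


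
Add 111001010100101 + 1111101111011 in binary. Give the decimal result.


111001010100101 + 1111101111011 = 1001001000100000 = 37408

37408


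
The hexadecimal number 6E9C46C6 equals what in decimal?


6E9C46C6 hex = 1855735494 decimal

1855735494


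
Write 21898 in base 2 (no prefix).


21898 = 101010110001010 in binary

101010110001010


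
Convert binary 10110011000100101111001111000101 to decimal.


10110011000100101111001111000101 in decimal = 3004363717

3004363717


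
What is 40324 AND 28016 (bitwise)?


0b1001110110000100 & 0b110110101110000 = 0b110100000000 = 3328

3328


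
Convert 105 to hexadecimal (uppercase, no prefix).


105 = 69 hex

69


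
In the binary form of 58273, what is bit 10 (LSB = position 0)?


0b1110001110100001, position 10 = 0

0


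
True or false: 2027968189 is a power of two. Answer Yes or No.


0b1111000111000000101011010111101. Multiple bits set => No

No


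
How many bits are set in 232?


0b11101000 has 4 set bits

4


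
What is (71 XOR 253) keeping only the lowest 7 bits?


Step 1: 71 ^ 253 = 186
Step 2: 186 & 127 = 58

58


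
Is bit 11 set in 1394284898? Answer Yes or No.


0b1010011000110110001100101100010, bit 11 = 1. Yes

Yes


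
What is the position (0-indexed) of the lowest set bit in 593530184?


0b100011011000001000110101001000. Lowest set bit at position 3

3


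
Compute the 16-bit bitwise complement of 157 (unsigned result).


~0b10011101 = 0b1111111101100010 = 65378 (16-bit unsigned)

65378


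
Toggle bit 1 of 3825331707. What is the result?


3825331707 ^ (1 << 1) = 3825331707 ^ 2 = 3825331705

3825331705


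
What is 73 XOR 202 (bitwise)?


0b1001001 ^ 0b11001010 = 0b10000011 = 131

131


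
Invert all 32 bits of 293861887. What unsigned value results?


293861887 ^ 4294967295 = 4001105408

4001105408


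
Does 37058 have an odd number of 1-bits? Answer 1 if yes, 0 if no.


0b1001000011000010 has 5 ones => parity 1

1


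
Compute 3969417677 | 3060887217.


0b11101100100110001000000111001101 | 0b10110110011100010110111010110001 = 0b11111110111110011110111111111101 = 4277792765

4277792765


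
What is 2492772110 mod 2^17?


2492772110 & 131071 = 44814

44814


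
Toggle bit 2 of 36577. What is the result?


36577 ^ (1 << 2) = 36577 ^ 4 = 36581

36581


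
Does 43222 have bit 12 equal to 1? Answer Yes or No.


0b1010100011010110, bit 12 = 0. No

No


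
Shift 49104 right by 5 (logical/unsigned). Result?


0b1011111111010000 >> 5 = 0b10111111110 = 1534

1534


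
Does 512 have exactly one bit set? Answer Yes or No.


0b1000000000. Only one bit set => Yes

Yes


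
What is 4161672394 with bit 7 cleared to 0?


4161672394 & ~(1 << 7) = 4161672266

4161672266


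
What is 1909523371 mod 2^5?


1909523371 & 31 = 11

11


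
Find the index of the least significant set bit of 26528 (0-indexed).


0b110011110100000. Lowest set bit at position 5

5


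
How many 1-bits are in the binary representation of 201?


0b11001001 has 4 set bits

4


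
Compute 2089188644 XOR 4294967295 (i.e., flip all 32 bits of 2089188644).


2089188644 ^ 4294967295 = 2205778651

2205778651


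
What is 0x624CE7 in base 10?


624CE7 hex = 6442215 decimal

6442215


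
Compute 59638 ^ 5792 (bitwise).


0b1110100011110110 ^ 0b1011010100000 = 0b1111111001010110 = 65110

65110


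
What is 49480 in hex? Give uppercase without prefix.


49480 = C148 hex

C148


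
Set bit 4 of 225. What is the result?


225 | (1 << 4) = 225 | 16 = 241

241


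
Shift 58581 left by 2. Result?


0b1110010011010101 << 2 = 0b111001001101010100 = 234324

234324


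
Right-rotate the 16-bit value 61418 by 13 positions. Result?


Rotate 0b1110111111101010 right by 13 (16-bit) = 0b111111101010111 = 32599

32599


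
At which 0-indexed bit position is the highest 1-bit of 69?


0b1000101. Highest set bit at position 6

6


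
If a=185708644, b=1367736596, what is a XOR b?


185708644 ^ 1367736596 = 1519890800

1519890800


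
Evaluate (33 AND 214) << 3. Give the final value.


Step 1: 33 & 214 = 0
Step 2: 0 << 3 = 0

0


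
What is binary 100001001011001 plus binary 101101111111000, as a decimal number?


100001001011001 + 101101111111000 = 1001111001010001 = 40529

40529


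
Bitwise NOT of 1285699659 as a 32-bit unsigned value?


~0b1001100101000100011100001001011 = 0b10110011010111011100011110110100 = 3009267636 (32-bit unsigned)

3009267636


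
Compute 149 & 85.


0b10010101 & 0b1010101 = 0b10101 = 21

21


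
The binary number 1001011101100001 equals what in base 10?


1001011101100001 in decimal = 38753

38753


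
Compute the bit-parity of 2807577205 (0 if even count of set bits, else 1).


0b10100111010110000011101001110101 has 17 ones => parity 1

1


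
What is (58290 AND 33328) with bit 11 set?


Step 1: 58290 & 33328 = 33328
Step 2: 33328 | (1 << 11) = 33328 | 2048 = 35376

35376


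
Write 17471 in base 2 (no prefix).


17471 = 100010000111111 in binary

100010000111111


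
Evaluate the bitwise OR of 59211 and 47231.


0b1110011101001011 | 0b1011100001111111 = 0b1111111101111111 = 65407

65407


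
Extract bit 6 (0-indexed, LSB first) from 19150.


0b100101011001110, position 6 = 1

1


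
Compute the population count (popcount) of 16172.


0b11111100101100 has 9 set bits

9


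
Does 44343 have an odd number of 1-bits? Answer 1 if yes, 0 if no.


0b1010110100110111 has 10 ones => parity 0

0


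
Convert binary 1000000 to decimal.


1000000 in decimal = 64

64


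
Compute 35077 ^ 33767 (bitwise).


0b1000100100000101 ^ 0b1000001111100111 = 0b101011100010 = 2786

2786


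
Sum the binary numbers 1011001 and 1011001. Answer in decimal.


1011001 + 1011001 = 10110010 = 178

178


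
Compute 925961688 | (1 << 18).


925961688 | (1 << 18) = 925961688 | 262144 = 926223832

926223832


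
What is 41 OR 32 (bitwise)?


0b101001 | 0b100000 = 0b101001 = 41

41


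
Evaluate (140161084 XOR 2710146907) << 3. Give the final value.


Step 1: 140161084 ^ 2710146907 = 2849193831
Step 2: 2849193831 << 3 = 22793550648

22793550648


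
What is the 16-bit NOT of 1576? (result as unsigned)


~0b11000101000 = 0b1111100111010111 = 63959 (16-bit unsigned)

63959


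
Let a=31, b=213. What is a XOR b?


31 ^ 213 = 202

202


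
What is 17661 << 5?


0b100010011111101 << 5 = 0b10001001111110100000 = 565152

565152


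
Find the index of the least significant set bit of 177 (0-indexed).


0b10110001. Lowest set bit at position 0

0


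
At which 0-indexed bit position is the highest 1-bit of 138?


0b10001010. Highest set bit at position 7

7


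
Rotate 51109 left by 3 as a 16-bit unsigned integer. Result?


Rotate 0b1100011110100101 left by 3 (16-bit) = 0b11110100101110 = 15662

15662


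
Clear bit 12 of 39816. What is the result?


39816 & ~(1 << 12) = 35720

35720


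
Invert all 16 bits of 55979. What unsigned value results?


55979 ^ 65535 = 9556

9556


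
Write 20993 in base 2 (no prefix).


20993 = 101001000000001 in binary

101001000000001


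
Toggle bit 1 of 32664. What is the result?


32664 ^ (1 << 1) = 32664 ^ 2 = 32666

32666


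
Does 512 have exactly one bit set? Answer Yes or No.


0b1000000000. Only one bit set => Yes

Yes


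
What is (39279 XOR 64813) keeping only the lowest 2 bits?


Step 1: 39279 ^ 64813 = 25666
Step 2: 25666 & 3 = 2

2


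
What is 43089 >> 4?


0b1010100001010001 >> 4 = 0b101010000101 = 2693

2693


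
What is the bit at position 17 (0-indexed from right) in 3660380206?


0b11011010001011001111100000101110, position 17 = 0

0


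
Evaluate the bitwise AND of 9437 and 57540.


0b10010011011101 & 0b1110000011000100 = 0b10000011000100 = 8388

8388


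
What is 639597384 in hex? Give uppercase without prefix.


639597384 = 261F7B48 hex

261F7B48


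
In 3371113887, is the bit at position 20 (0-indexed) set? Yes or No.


0b11001000111011110001110110011111, bit 20 = 0. No

No


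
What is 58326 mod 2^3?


58326 & 7 = 6

6


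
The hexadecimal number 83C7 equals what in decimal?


83C7 hex = 33735 decimal

33735


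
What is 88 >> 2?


0b1011000 >> 2 = 0b10110 = 22

22


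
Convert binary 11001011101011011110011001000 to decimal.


11001011101011011110011001000 in decimal = 427146440

427146440


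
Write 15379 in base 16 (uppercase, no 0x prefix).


15379 = 3C13 hex

3C13


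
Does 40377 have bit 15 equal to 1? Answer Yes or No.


0b1001110110111001, bit 15 = 1. Yes

Yes


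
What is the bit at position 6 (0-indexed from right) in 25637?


0b110010000100101, position 6 = 0

0


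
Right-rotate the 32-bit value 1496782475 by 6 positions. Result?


Rotate 0b1011001001101110001011010001011 right by 6 (32-bit) = 0b101101011001001101110001011010 = 761584730

761584730


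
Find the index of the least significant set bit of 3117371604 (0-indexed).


0b10111001110011110101000011010100. Lowest set bit at position 2

2


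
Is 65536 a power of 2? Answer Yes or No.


0b10000000000000000. Only one bit set => Yes

Yes


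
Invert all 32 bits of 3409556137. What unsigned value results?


3409556137 ^ 4294967295 = 885411158

885411158


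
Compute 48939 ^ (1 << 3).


48939 ^ (1 << 3) = 48939 ^ 8 = 48931

48931


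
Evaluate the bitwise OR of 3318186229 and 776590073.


0b11000101110001111000000011110101 | 0b101110010010011101001011111001 = 0b11101111110011111101001011111101 = 4023374589

4023374589


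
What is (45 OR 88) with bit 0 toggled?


Step 1: 45 | 88 = 125
Step 2: 125 ^ (1 << 0) = 125 ^ 1 = 124

124


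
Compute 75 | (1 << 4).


75 | (1 << 4) = 75 | 16 = 91

91


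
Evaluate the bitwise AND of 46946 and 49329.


0b1011011101100010 & 0b1100000010110001 = 0b1000000000100000 = 32800

32800


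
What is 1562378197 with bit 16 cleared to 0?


1562378197 & ~(1 << 16) = 1562312661

1562312661


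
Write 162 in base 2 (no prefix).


162 = 10100010 in binary

10100010


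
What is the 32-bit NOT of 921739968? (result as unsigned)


~0b110110111100001010001011000000 = 0b11001001000011110101110100111111 = 3373227327 (32-bit unsigned)

3373227327


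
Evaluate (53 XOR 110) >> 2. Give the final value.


Step 1: 53 ^ 110 = 91
Step 2: 91 >> 2 = 22

22


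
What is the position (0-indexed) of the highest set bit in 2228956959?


0b10000100110110110010111100011111. Highest set bit at position 31

31


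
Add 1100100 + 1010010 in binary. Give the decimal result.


1100100 + 1010010 = 10110110 = 182

182


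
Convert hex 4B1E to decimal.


4B1E hex = 19230 decimal

19230


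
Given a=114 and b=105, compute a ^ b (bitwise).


114 ^ 105 = 27

27


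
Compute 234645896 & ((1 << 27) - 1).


234645896 & 134217727 = 100428168

100428168


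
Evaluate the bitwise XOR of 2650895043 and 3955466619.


0b10011110000000010111001011000011 ^ 0b11101011110000111010000101111011 = 0b1110101110000101101001110111000 = 1975702456

1975702456


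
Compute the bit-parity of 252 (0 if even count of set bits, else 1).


0b11111100 has 6 ones => parity 0

0


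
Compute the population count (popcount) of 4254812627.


0b11111101100110110100100111010011 has 20 set bits

20


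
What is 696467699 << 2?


0b101001100000110100000011110011 << 2 = 0b10100110000011010000001111001100 = 2785870796

2785870796


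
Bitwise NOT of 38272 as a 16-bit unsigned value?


~0b1001010110000000 = 0b110101001111111 = 27263 (16-bit unsigned)

27263


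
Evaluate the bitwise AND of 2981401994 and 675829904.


0b10110001101101001001010110001010 & 0b101000010010000101100010010000 = 0b100000000000000001000010000000 = 536875136

536875136


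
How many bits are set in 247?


0b11110111 has 7 set bits

7


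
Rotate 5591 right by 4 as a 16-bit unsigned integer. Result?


Rotate 0b1010111010111 right by 4 (16-bit) = 0b111000101011101 = 29021

29021


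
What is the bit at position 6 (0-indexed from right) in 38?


0b100110, position 6 = 0

0


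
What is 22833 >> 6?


0b101100100110001 >> 6 = 0b101100100 = 356

356


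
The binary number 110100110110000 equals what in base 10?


110100110110000 in decimal = 27056

27056


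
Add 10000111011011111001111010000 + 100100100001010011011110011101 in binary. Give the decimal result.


10000111011011111001111010000 + 100100100001010011011110011101 = 110101011100110010101101101101 = 896740205

896740205


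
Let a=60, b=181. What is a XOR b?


60 ^ 181 = 137

137


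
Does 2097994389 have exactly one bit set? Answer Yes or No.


0b1111101000011001101101010010101. Multiple bits set => No

No


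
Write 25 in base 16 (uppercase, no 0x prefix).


25 = 19 hex

19


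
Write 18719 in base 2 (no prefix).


18719 = 100100100011111 in binary

100100100011111


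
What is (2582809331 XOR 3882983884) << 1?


Step 1: 2582809331 ^ 3882983884 = 2122525503
Step 2: 2122525503 << 1 = 4245051006

4245051006


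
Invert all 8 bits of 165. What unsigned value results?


165 ^ 255 = 90

90


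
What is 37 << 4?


0b100101 << 4 = 0b1001010000 = 592

592


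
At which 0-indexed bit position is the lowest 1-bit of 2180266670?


0b10000001111101000011101010101110. Lowest set bit at position 1

1


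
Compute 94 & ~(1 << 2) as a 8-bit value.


94 & ~(1 << 2) = 90

90


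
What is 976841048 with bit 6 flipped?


976841048 ^ (1 << 6) = 976841048 ^ 64 = 976840984

976840984


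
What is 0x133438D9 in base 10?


133438D9 hex = 322189529 decimal

322189529


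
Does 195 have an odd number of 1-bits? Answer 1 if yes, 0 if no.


0b11000011 has 4 ones => parity 0

0


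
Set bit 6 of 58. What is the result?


58 | (1 << 6) = 58 | 64 = 122

122


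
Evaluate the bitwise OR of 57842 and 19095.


0b1110000111110010 | 0b100101010010111 = 0b1110101111110111 = 60407

60407


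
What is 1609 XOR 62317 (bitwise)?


0b11001001001 ^ 0b1111001101101101 = 0b1111010100100100 = 62756

62756


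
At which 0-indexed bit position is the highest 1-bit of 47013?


0b1011011110100101. Highest set bit at position 15

15


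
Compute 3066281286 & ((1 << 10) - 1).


3066281286 & 1023 = 326

326


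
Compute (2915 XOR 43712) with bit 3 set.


Step 1: 2915 ^ 43712 = 41379
Step 2: 41379 | (1 << 3) = 41379 | 8 = 41387

41387


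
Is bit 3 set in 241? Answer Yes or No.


0b11110001, bit 3 = 0. No

No


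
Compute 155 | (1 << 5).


155 | (1 << 5) = 155 | 32 = 187

187


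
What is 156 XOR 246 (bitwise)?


0b10011100 ^ 0b11110110 = 0b1101010 = 106

106


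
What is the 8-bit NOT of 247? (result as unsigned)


~0b11110111 = 0b1000 = 8 (8-bit unsigned)

8


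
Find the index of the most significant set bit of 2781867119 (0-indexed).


0b10100101110011111110110001101111. Highest set bit at position 31

31


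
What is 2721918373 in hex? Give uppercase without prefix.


2721918373 = A23D2DA5 hex

A23D2DA5


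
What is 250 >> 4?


0b11111010 >> 4 = 0b1111 = 15

15


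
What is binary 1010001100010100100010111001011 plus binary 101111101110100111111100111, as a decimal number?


1010001100010100100010111001011 + 101111101110100111111100111 = 1010111100000011001010110110010 = 1468110258

1468110258


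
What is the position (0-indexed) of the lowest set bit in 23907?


0b101110101100011. Lowest set bit at position 0

0


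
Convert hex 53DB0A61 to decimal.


53DB0A61 hex = 1406863969 decimal

1406863969


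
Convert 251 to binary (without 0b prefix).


251 = 11111011 in binary

11111011


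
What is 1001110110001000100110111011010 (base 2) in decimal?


1001110110001000100110111011010 in decimal = 1321487834

1321487834


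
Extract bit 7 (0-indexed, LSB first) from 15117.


0b11101100001101, position 7 = 0

0


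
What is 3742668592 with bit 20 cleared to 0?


3742668592 & ~(1 << 20) = 3741620016

3741620016


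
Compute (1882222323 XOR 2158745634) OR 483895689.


Step 1: 1882222323 ^ 2158745634 = 4036736721
Step 2: 4036736721 | 483895689 = 4242522073

4242522073


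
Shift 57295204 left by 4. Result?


0b11011010100100000101100100 << 4 = 0b110110101001000001011001000000 = 916723264

916723264


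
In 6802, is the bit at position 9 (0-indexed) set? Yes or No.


0b1101010010010, bit 9 = 1. Yes

Yes


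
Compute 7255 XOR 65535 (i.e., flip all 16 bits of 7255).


7255 ^ 65535 = 58280

58280


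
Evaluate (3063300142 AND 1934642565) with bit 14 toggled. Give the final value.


Step 1: 3063300142 & 1934642565 = 839925764
Step 2: 839925764 ^ (1 << 14) = 839925764 ^ 16384 = 839909380

839909380


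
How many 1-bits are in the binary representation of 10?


0b1010 has 2 set bits

2


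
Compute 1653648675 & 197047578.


0b1100010100100001010110100100011 & 0b1011101111101011010100011010 = 0b10100100001010010100000010 = 43033858

43033858


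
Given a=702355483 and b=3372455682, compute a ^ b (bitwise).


702355483 ^ 3372455682 = 3772682009

3772682009


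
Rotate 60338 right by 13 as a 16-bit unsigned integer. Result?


Rotate 0b1110101110110010 right by 13 (16-bit) = 0b101110110010111 = 23959

23959


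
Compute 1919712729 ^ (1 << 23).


1919712729 ^ (1 << 23) = 1919712729 ^ 8388608 = 1928101337

1928101337


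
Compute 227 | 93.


0b11100011 | 0b1011101 = 0b11111111 = 255

255


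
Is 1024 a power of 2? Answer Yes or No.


0b10000000000. Only one bit set => Yes

Yes


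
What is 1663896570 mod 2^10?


1663896570 & 1023 = 1018

1018


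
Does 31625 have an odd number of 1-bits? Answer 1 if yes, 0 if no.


0b111101110001001 has 9 ones => parity 1

1


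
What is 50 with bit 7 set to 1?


50 | (1 << 7) = 50 | 128 = 178

178


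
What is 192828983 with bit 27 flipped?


192828983 ^ (1 << 27) = 192828983 ^ 134217728 = 58611255

58611255


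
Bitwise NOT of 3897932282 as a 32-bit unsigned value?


~0b11101000010101011011100111111010 = 0b10111101010100100011000000101 = 397035013 (32-bit unsigned)

397035013


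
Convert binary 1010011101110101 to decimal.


1010011101110101 in decimal = 42869

42869


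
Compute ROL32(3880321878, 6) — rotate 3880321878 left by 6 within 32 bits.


Rotate 0b11100111010010010000001101010110 left by 6 (32-bit) = 0b11010010010000001101010110111001 = 3527464377

3527464377


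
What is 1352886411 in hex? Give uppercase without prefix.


1352886411 = 50A3688B hex

50A3688B


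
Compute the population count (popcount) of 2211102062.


0b10000011110010101011110101101110 has 18 set bits

18


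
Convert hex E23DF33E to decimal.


E23DF33E hex = 3795710782 decimal

3795710782


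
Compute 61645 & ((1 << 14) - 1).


61645 & 16383 = 12493

12493


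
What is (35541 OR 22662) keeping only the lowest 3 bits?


Step 1: 35541 | 22662 = 56023
Step 2: 56023 & 7 = 7

7


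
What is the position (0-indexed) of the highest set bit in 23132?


0b101101001011100. Highest set bit at position 14

14


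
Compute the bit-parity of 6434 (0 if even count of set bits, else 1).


0b1100100100010 has 5 ones => parity 1

1


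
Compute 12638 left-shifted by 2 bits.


0b11000101011110 << 2 = 0b1100010101111000 = 50552

50552


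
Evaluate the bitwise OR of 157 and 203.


0b10011101 | 0b11001011 = 0b11011111 = 223

223


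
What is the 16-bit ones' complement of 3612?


3612 ^ 65535 = 61923

61923


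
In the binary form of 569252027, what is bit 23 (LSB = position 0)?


0b100001111011100001100010111011, position 23 = 1

1


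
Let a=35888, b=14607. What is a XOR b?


35888 ^ 14607 = 46399

46399


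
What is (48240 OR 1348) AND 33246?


Step 1: 48240 | 1348 = 48500
Step 2: 48500 & 33246 = 33108

33108


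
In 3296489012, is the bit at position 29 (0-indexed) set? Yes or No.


0b11000100011111000110111000110100, bit 29 = 0. No

No


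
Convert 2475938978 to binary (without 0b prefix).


2475938978 = 10010011100100111101010010100010 in binary

10010011100100111101010010100010


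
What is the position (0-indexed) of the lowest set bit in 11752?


0b10110111101000. Lowest set bit at position 3

3


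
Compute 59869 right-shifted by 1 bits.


0b1110100111011101 >> 1 = 0b111010011101110 = 29934

29934


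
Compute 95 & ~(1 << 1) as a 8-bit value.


95 & ~(1 << 1) = 93

93


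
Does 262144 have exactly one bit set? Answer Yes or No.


0b1000000000000000000. Only one bit set => Yes

Yes


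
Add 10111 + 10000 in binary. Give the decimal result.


10111 + 10000 = 100111 = 39

39


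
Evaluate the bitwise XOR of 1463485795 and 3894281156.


0b1010111001110110000010101100011 ^ 0b11101000000111100000001111000100 = 0b10111111001001010000011010100111 = 3206874791

3206874791


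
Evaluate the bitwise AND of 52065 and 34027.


0b1100101101100001 & 0b1000010011101011 = 0b1000000001100001 = 32865

32865


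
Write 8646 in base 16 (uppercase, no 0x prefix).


8646 = 21C6 hex

21C6


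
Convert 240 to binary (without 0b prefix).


240 = 11110000 in binary

11110000


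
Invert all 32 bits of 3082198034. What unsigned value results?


3082198034 ^ 4294967295 = 1212769261

1212769261


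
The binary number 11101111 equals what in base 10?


11101111 in decimal = 239

239


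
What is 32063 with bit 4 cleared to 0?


32063 & ~(1 << 4) = 32047

32047


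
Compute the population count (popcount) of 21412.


0b101001110100100 has 7 set bits

7


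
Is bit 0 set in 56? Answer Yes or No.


0b111000, bit 0 = 0. No

No


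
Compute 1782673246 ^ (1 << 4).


1782673246 ^ (1 << 4) = 1782673246 ^ 16 = 1782673230

1782673230


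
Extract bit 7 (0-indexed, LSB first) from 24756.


0b110000010110100, position 7 = 1

1


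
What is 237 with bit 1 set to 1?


237 | (1 << 1) = 237 | 2 = 239

239


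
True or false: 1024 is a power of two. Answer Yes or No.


0b10000000000. Only one bit set => Yes

Yes


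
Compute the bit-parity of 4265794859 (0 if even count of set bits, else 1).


0b11111110010000101101110100101011 has 19 ones => parity 1

1


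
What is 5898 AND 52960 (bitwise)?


0b1011100001010 & 0b1100111011100000 = 0b11000000000 = 1536

1536


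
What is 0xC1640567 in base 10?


C1640567 hex = 3244557671 decimal

3244557671


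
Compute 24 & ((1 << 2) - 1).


24 & 3 = 0

0


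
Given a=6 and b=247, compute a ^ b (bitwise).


6 ^ 247 = 241

241


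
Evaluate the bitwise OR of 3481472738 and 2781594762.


0b11001111100000110000111011100010 | 0b10100101110010111100010010001010 = 0b11101111110010111100111011101010 = 4023111402

4023111402


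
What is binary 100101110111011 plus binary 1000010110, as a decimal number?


100101110111011 + 1000010110 = 100110111010001 = 19921

19921


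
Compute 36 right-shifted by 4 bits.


0b100100 >> 4 = 0b10 = 2

2


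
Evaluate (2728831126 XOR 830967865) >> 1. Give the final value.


Step 1: 2728831126 ^ 830967865 = 2468427951
Step 2: 2468427951 >> 1 = 1234213975

1234213975


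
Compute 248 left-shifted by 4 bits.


0b11111000 << 4 = 0b111110000000 = 3968

3968


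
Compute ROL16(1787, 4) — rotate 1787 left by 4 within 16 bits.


Rotate 0b11011111011 left by 4 (16-bit) = 0b110111110110000 = 28592

28592


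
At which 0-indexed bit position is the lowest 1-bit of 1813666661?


0b1101100000110100101101101100101. Lowest set bit at position 0

0


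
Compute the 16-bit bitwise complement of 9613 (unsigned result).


~0b10010110001101 = 0b1101101001110010 = 55922 (16-bit unsigned)

55922


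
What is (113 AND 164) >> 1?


Step 1: 113 & 164 = 32
Step 2: 32 >> 1 = 16

16


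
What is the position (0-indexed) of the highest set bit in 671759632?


0b101000000010100011110100010000. Highest set bit at position 29

29


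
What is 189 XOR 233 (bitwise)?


0b10111101 ^ 0b11101001 = 0b1010100 = 84

84


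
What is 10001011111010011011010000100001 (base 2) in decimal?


10001011111010011011010000100001 in decimal = 2347349025

2347349025


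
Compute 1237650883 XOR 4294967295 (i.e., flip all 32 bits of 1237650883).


1237650883 ^ 4294967295 = 3057316412

3057316412


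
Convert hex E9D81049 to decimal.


E9D81049 hex = 3923251273 decimal

3923251273


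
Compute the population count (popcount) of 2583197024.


0b10011001111110000111010101100000 has 16 set bits

16


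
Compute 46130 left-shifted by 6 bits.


0b1011010000110010 << 6 = 0b1011010000110010000000 = 2952320

2952320


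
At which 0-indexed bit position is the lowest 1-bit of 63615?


0b1111100001111111. Lowest set bit at position 0

0


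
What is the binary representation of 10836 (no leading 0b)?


10836 = 10101001010100 in binary

10101001010100


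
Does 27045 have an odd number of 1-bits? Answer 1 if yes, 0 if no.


0b110100110100101 has 8 ones => parity 0

0


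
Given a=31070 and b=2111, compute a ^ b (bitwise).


31070 ^ 2111 = 29025

29025


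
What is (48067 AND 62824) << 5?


Step 1: 48067 & 62824 = 45376
Step 2: 45376 << 5 = 1452032

1452032


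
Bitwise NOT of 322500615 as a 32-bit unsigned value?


~0b10011001110001111100000000111 = 0b11101100110001110000011111111000 = 3972466680 (32-bit unsigned)

3972466680


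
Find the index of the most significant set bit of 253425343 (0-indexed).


0b1111000110101111011010111111. Highest set bit at position 27

27


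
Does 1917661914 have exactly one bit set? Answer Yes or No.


0b1110010010011010011001011011010. Multiple bits set => No

No


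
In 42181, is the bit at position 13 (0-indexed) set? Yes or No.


0b1010010011000101, bit 13 = 1. Yes

Yes


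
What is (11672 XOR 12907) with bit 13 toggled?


Step 1: 11672 ^ 12907 = 8179
Step 2: 8179 ^ (1 << 13) = 8179 ^ 8192 = 16371

16371


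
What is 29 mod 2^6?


29 & 63 = 29

29


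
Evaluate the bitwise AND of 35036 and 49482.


0b1000100011011100 & 0b1100000101001010 = 0b1000000001001000 = 32840

32840


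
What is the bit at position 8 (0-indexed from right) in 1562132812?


0b1011101000111000100000101001100, position 8 = 1

1


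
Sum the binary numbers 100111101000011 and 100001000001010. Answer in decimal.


100111101000011 + 100001000001010 = 1001000101001101 = 37197

37197


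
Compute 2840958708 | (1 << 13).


2840958708 | (1 << 13) = 2840958708 | 8192 = 2840966900

2840966900


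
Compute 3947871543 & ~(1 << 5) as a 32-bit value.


3947871543 & ~(1 << 5) = 3947871511

3947871511


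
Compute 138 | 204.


0b10001010 | 0b11001100 = 0b11001110 = 206

206


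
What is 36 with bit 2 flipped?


36 ^ (1 << 2) = 36 ^ 4 = 32

32


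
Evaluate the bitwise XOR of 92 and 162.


0b1011100 ^ 0b10100010 = 0b11111110 = 254

254


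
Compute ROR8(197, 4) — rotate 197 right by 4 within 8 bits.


Rotate 0b11000101 right by 4 (8-bit) = 0b1011100 = 92

92


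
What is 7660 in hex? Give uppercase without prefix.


7660 = 1DEC hex

1DEC


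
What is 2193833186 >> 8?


0b10000010110000110011110011100010 >> 8 = 0b100000101100001100111100 = 8569660

8569660


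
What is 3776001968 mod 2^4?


3776001968 & 15 = 0

0


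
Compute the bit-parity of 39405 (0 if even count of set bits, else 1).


0b1001100111101101 has 10 ones => parity 0

0


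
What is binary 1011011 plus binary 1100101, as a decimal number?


1011011 + 1100101 = 11000000 = 192

192


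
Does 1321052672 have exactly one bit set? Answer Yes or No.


0b1001110101111011010101000000000. Multiple bits set => No

No


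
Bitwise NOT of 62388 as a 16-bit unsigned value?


~0b1111001110110100 = 0b110001001011 = 3147 (16-bit unsigned)

3147


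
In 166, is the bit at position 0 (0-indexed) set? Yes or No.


0b10100110, bit 0 = 0. No

No


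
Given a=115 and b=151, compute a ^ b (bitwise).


115 ^ 151 = 228

228


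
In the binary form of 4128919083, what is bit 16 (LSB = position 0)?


0b11110110000110100100111000101011, position 16 = 0

0


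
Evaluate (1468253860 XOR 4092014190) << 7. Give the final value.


Step 1: 1468253860 ^ 4092014190 = 2758076618
Step 2: 2758076618 << 7 = 353033807104

353033807104


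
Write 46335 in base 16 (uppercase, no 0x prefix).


46335 = B4FF hex

B4FF


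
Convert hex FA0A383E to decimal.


FA0A383E hex = 4194973758 decimal

4194973758


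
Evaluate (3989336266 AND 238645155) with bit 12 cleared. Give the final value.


Step 1: 3989336266 & 238645155 = 201875586
Step 2: 201875586 & ~(1 << 12) = 201875586

201875586


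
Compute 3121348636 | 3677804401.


0b10111010000011000000000000011100 | 0b11011011001101101101011101110001 = 0b11111011001111101101011101111101 = 4215199613

4215199613


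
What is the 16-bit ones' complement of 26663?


26663 ^ 65535 = 38872

38872


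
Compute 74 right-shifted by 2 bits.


0b1001010 >> 2 = 0b10010 = 18

18


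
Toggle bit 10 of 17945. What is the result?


17945 ^ (1 << 10) = 17945 ^ 1024 = 16921

16921


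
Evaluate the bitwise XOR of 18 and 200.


0b10010 ^ 0b11001000 = 0b11011010 = 218

218


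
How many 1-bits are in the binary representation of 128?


0b10000000 has 1 set bits

1


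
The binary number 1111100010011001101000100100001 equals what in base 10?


1111100010011001101000100100001 in decimal = 2085409057

2085409057


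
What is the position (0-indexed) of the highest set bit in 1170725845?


0b1000101110001111101101111010101. Highest set bit at position 30

30


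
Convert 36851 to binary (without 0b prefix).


36851 = 1000111111110011 in binary

1000111111110011


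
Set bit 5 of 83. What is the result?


83 | (1 << 5) = 83 | 32 = 115

115


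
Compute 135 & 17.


0b10000111 & 0b10001 = 0b1 = 1

1


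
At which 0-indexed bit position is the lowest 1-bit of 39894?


0b1001101111010110. Lowest set bit at position 1

1


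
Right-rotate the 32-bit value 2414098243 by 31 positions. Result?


Rotate 0b10001111111001000011011101000011 right by 31 (32-bit) = 0b11111110010000110111010000111 = 533229191

533229191


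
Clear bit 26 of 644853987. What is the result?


644853987 & ~(1 << 26) = 577745123

577745123


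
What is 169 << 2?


0b10101001 << 2 = 0b1010100100 = 676

676


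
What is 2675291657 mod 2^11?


2675291657 & 2047 = 1545

1545
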